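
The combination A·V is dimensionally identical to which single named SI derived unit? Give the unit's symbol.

V = kg·m²·s⁻³·A⁻¹.
Combining: A·V = A · (kg·m²·s⁻³·A⁻¹) = kg·m²·s⁻³.
kg·m²·s⁻³ is the base-SI form of the watt.

W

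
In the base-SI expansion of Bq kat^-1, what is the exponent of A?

0

Bq = 1/s = s⁻¹ (activity is decays per second).
kat = mol/s = s⁻¹·mol (catalytic activity).
So kat⁻¹ = s·mol⁻¹.
Combining: Bq·kat⁻¹ = s⁻¹ · (s·mol⁻¹) = mol⁻¹.
The exponent of A is 0.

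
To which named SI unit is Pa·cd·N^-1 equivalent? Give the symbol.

lx

Pa = kg·m⁻¹·s⁻².
N = kg·m·s⁻².
So N⁻¹ = kg⁻¹·m⁻¹·s².
Combining: Pa·cd·N⁻¹ = (kg·m⁻¹·s⁻²) · cd · (kg⁻¹·m⁻¹·s²) = m⁻²·cd.
m⁻²·cd is the base-SI form of the lux.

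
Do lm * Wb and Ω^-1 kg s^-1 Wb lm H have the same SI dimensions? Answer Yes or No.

Left side:
  lm = cd·sr = cd (luminous flux; sr is dimensionless).
  Wb = V·s (flux: a volt is a weber per second),
      = kg·m²·s⁻²·A⁻¹.
  Combining: lm·Wb = cd · (kg·m²·s⁻²·A⁻¹) = kg·m²·s⁻²·A⁻¹·cd.
Right side:
  Ω = V/A (resistance = voltage per current),
      = kg·m²·s⁻³·A⁻².
  So Ω⁻¹ = kg⁻¹·m⁻²·s³·A².
  Wb = V·s (flux: a volt is a weber per second),
      = kg·m²·s⁻²·A⁻¹.
  lm = cd·sr = cd (luminous flux; sr is dimensionless).
  H = Wb/A (inductance = flux per current),
      = kg·m²·s⁻²·A⁻².
  Combining: Ω⁻¹·kg·s⁻¹·Wb·lm·H = (kg⁻¹·m⁻²·s³·A²) · kg · s⁻¹ · (kg·m²·s⁻²·A⁻¹) · cd · (kg·m²·s⁻²·A⁻²) = kg²·m²·s⁻²·A⁻¹·cd.
Left is kg·m²·s⁻²·A⁻¹·cd; right is kg²·m²·s⁻²·A⁻¹·cd — different.

No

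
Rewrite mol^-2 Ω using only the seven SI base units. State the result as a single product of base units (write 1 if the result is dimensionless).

kg·m²·s⁻³·A⁻²·mol⁻²

Ω = kg·m²·s⁻³·A⁻².
Combining: mol⁻²·Ω = mol⁻² · (kg·m²·s⁻³·A⁻²) = kg·m²·s⁻³·A⁻²·mol⁻².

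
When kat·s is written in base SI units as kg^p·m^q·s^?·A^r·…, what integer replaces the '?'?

0

kat = mol/s = s⁻¹·mol (catalytic activity).
Combining: kat·s = (s⁻¹·mol) · s = mol.
The exponent of s is 0.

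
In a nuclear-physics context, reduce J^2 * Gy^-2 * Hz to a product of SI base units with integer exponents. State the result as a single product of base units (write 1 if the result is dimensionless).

J = N·m (work = force × distance),
    = kg·m²·s⁻².
So J² = kg²·m⁴·s⁻⁴.
Gy = J/kg (absorbed dose = energy per mass),
    = m²·s⁻².
So Gy⁻² = m⁻⁴·s⁴.
Hz = 1/s = s⁻¹ (frequency is cycles per second).
Combining: J²·Gy⁻²·Hz = (kg²·m⁴·s⁻⁴) · (m⁻⁴·s⁴) · s⁻¹ = kg²·s⁻¹.

kg²·s⁻¹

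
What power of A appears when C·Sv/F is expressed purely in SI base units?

F = kg⁻¹·m⁻²·s⁴·A².
So F⁻¹ = kg·m²·s⁻⁴·A⁻².
C = s·A.
Sv = m²·s⁻².
Combining: F⁻¹·C·Sv = (kg·m²·s⁻⁴·A⁻²) · (s·A) · (m²·s⁻²) = kg·m⁴·s⁻⁵·A⁻¹.
The exponent of A is -1.

-1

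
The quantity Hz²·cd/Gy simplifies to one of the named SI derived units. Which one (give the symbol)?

lx

Hz = s⁻¹.
So Hz² = s⁻².
Gy = m²·s⁻².
So Gy⁻¹ = m⁻²·s².
Combining: Hz²·Gy⁻¹·cd = s⁻² · (m⁻²·s²) · cd = m⁻²·cd.
m⁻²·cd is the base-SI form of the lux.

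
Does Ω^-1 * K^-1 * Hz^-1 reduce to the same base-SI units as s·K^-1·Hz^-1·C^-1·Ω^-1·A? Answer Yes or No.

Left side:
  Ω = kg·m²·s⁻³·A⁻².
  So Ω⁻¹ = kg⁻¹·m⁻²·s³·A².
  Hz = s⁻¹.
  So Hz⁻¹ = s.
  Combining: Ω⁻¹·K⁻¹·Hz⁻¹ = (kg⁻¹·m⁻²·s³·A²) · K⁻¹ · s = kg⁻¹·m⁻²·s⁴·A²·K⁻¹.
Right side:
  Hz = s⁻¹.
  So Hz⁻¹ = s.
  C = s·A.
  So C⁻¹ = s⁻¹·A⁻¹.
  Ω = kg·m²·s⁻³·A⁻².
  So Ω⁻¹ = kg⁻¹·m⁻²·s³·A².
  Combining: s·K⁻¹·Hz⁻¹·C⁻¹·Ω⁻¹·A = s · K⁻¹ · s · (s⁻¹·A⁻¹) · (kg⁻¹·m⁻²·s³·A²) · A = kg⁻¹·m⁻²·s⁴·A²·K⁻¹.
Both reduce to kg⁻¹·m⁻²·s⁴·A²·K⁻¹.

Yes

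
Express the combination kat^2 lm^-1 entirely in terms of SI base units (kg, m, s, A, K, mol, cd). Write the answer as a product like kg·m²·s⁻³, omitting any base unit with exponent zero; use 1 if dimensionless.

kat = s⁻¹·mol.
So kat² = s⁻²·mol².
lm = cd.
So lm⁻¹ = cd⁻¹.
Combining: kat²·lm⁻¹ = (s⁻²·mol²) · cd⁻¹ = s⁻²·mol²·cd⁻¹.

s⁻²·mol²·cd⁻¹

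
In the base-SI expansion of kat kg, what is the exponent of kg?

1

kat = s⁻¹·mol.
Combining: kat·kg = (s⁻¹·mol) · kg = kg·s⁻¹·mol.
The exponent of kg is 1.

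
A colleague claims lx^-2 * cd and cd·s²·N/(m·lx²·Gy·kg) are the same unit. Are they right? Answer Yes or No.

No

Left side:
  lx = m⁻²·cd.
  So lx⁻² = m⁴·cd⁻².
  Combining: lx⁻²·cd = (m⁴·cd⁻²) · cd = m⁴·cd⁻¹.
Right side:
  lx = m⁻²·cd.
  So lx⁻² = m⁴·cd⁻².
  Gy = m²·s⁻².
  So Gy⁻¹ = m⁻²·s².
  N = kg·m·s⁻².
  Combining: m⁻¹·lx⁻²·cd·Gy⁻¹·s²·N·kg⁻¹ = m⁻¹ · (m⁴·cd⁻²) · cd · (m⁻²·s²) · s² · (kg·m·s⁻²) · kg⁻¹ = m²·s²·cd⁻¹.
Left is m⁴·cd⁻¹; right is m²·s²·cd⁻¹ — different.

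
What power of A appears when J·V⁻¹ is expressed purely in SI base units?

J = kg·m²·s⁻².
V = kg·m²·s⁻³·A⁻¹.
So V⁻¹ = kg⁻¹·m⁻²·s³·A.
Combining: J·V⁻¹ = (kg·m²·s⁻²) · (kg⁻¹·m⁻²·s³·A) = s·A.
The exponent of A is 1.

1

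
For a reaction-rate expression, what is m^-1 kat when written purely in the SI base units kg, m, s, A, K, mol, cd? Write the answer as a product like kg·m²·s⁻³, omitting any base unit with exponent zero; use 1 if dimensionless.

m⁻¹·s⁻¹·mol

kat = s⁻¹·mol.
Combining: m⁻¹·kat = m⁻¹ · (s⁻¹·mol) = m⁻¹·s⁻¹·mol.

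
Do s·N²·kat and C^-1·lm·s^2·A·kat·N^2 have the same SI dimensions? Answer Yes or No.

Left side:
  N = kg·m/s² = kg·m·s⁻² (force = mass × acceleration).
  So N² = kg²·m²·s⁻⁴.
  kat = mol/s = s⁻¹·mol (catalytic activity).
  Combining: s·N²·kat = s · (kg²·m²·s⁻⁴) · (s⁻¹·mol) = kg²·m²·s⁻⁴·mol.
Right side:
  C = A·s = s·A (charge = current × time).
  So C⁻¹ = s⁻¹·A⁻¹.
  lm = cd·sr = cd (luminous flux; sr is dimensionless).
  kat = mol/s = s⁻¹·mol (catalytic activity).
  N = kg·m/s² = kg·m·s⁻² (force = mass × acceleration).
  So N² = kg²·m²·s⁻⁴.
  Combining: C⁻¹·lm·s²·A·kat·N² = (s⁻¹·A⁻¹) · cd · s² · A · (s⁻¹·mol) · (kg²·m²·s⁻⁴) = kg²·m²·s⁻⁴·mol·cd.
Left is kg²·m²·s⁻⁴·mol; right is kg²·m²·s⁻⁴·mol·cd — different.

No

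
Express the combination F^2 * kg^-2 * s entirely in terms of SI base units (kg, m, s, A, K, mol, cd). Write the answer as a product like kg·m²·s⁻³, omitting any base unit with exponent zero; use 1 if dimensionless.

kg⁻⁴·m⁻⁴·s⁹·A⁴

F = C/V (capacitance = charge per voltage),
    = A·s/(kg·m²·s⁻³·A⁻¹) (substituting C and V),
    = kg⁻¹·m⁻²·s⁴·A².
So F² = kg⁻²·m⁻⁴·s⁸·A⁴.
Combining: F²·kg⁻²·s = (kg⁻²·m⁻⁴·s⁸·A⁴) · kg⁻² · s = kg⁻⁴·m⁻⁴·s⁹·A⁴.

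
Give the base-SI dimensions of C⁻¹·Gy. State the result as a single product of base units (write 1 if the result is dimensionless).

m²·s⁻³·A⁻¹

C = s·A.
So C⁻¹ = s⁻¹·A⁻¹.
Gy = m²·s⁻².
Combining: C⁻¹·Gy = (s⁻¹·A⁻¹) · (m²·s⁻²) = m²·s⁻³·A⁻¹.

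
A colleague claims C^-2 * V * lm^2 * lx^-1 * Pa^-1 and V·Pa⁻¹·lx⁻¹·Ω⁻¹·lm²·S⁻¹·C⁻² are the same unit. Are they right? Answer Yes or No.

Left side:
  C = s·A.
  So C⁻² = s⁻²·A⁻².
  V = kg·m²·s⁻³·A⁻¹.
  lm = cd.
  So lm² = cd².
  lx = m⁻²·cd.
  So lx⁻¹ = m²·cd⁻¹.
  Pa = kg·m⁻¹·s⁻².
  So Pa⁻¹ = kg⁻¹·m·s².
  Combining: C⁻²·V·lm²·lx⁻¹·Pa⁻¹ = (s⁻²·A⁻²) · (kg·m²·s⁻³·A⁻¹) · cd² · (m²·cd⁻¹) · (kg⁻¹·m·s²) = m⁵·s⁻³·A⁻³·cd.
Right side:
  V = W/A (potential = power per current),
      = kg·m²·s⁻³·A⁻¹.
  Pa = N/m² (pressure = force per area),
      = kg·m⁻¹·s⁻².
  So Pa⁻¹ = kg⁻¹·m·s².
  lx = lm/m² (illuminance = luminous flux per area),
      = m⁻²·cd.
  So lx⁻¹ = m²·cd⁻¹.
  Ω = V/A (resistance = voltage per current),
      = kg·m²·s⁻³·A⁻².
  So Ω⁻¹ = kg⁻¹·m⁻²·s³·A².
  lm = cd·sr = cd (luminous flux; sr is dimensionless).
  So lm² = cd².
  S = 1/Ω (conductance is reciprocal resistance),
      = kg⁻¹·m⁻²·s³·A².
  So S⁻¹ = kg·m²·s⁻³·A⁻².
  C = A·s = s·A (charge = current × time).
  So C⁻² = s⁻²·A⁻².
  Combining: V·Pa⁻¹·lx⁻¹·Ω⁻¹·lm²·S⁻¹·C⁻² = (kg·m²·s⁻³·A⁻¹) · (kg⁻¹·m·s²) · (m²·cd⁻¹) · (kg⁻¹·m⁻²·s³·A²) · cd² · (kg·m²·s⁻³·A⁻²) · (s⁻²·A⁻²) = m⁵·s⁻³·A⁻³·cd.
Both reduce to m⁵·s⁻³·A⁻³·cd.

Yes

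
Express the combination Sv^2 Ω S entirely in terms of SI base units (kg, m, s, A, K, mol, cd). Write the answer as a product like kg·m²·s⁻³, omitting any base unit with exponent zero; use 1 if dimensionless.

m⁴·s⁻⁴

Sv = J/kg (equivalent dose = energy per mass),
    = m²·s⁻².
So Sv² = m⁴·s⁻⁴.
Ω = V/A (resistance = voltage per current),
    = kg·m²·s⁻³·A⁻².
S = 1/Ω (conductance is reciprocal resistance),
    = kg⁻¹·m⁻²·s³·A².
Combining: Sv²·Ω·S = (m⁴·s⁻⁴) · (kg·m²·s⁻³·A⁻²) · (kg⁻¹·m⁻²·s³·A²) = m⁴·s⁻⁴.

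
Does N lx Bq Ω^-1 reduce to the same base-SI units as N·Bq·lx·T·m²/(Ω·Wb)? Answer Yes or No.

Yes

Left side:
  N = kg·m/s² = kg·m·s⁻² (force = mass × acceleration).
  lx = lm/m² (illuminance = luminous flux per area),
      = m⁻²·cd.
  Bq = 1/s = s⁻¹ (activity is decays per second).
  Ω = V/A (resistance = voltage per current),
      = kg·m²·s⁻³·A⁻².
  So Ω⁻¹ = kg⁻¹·m⁻²·s³·A².
  Combining: N·lx·Bq·Ω⁻¹ = (kg·m·s⁻²) · (m⁻²·cd) · s⁻¹ · (kg⁻¹·m⁻²·s³·A²) = m⁻³·A²·cd.
Right side:
  Ω = V/A (resistance = voltage per current),
      = kg·m²·s⁻³·A⁻².
  So Ω⁻¹ = kg⁻¹·m⁻²·s³·A².
  N = kg·m/s² = kg·m·s⁻² (force = mass × acceleration).
  Bq = 1/s = s⁻¹ (activity is decays per second).
  lx = lm/m² (illuminance = luminous flux per area),
      = m⁻²·cd.
  T = Wb/m² (flux density = flux per area),
      = kg·s⁻²·A⁻¹.
  Wb = V·s (flux: a volt is a weber per second),
      = kg·m²·s⁻²·A⁻¹.
  So Wb⁻¹ = kg⁻¹·m⁻²·s²·A.
  Combining: Ω⁻¹·N·Bq·lx·T·Wb⁻¹·m² = (kg⁻¹·m⁻²·s³·A²) · (kg·m·s⁻²) · s⁻¹ · (m⁻²·cd) · (kg·s⁻²·A⁻¹) · (kg⁻¹·m⁻²·s²·A) · m² = m⁻³·A²·cd.
Both reduce to m⁻³·A²·cd.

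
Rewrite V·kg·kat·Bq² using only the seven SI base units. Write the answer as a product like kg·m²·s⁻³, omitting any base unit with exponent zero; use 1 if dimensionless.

V = kg·m²·s⁻³·A⁻¹.
kat = s⁻¹·mol.
Bq = s⁻¹.
So Bq² = s⁻².
Combining: V·kg·kat·Bq² = (kg·m²·s⁻³·A⁻¹) · kg · (s⁻¹·mol) · s⁻² = kg²·m²·s⁻⁶·A⁻¹·mol.

kg²·m²·s⁻⁶·A⁻¹·mol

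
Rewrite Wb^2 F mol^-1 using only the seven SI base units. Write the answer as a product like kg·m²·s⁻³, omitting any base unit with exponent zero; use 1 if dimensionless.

Wb = V·s (flux: a volt is a weber per second),
    = kg·m²·s⁻²·A⁻¹.
So Wb² = kg²·m⁴·s⁻⁴·A⁻².
F = C/V (capacitance = charge per voltage),
    = A·s/(kg·m²·s⁻³·A⁻¹) (substituting C and V),
    = kg⁻¹·m⁻²·s⁴·A².
Combining: Wb²·F·mol⁻¹ = (kg²·m⁴·s⁻⁴·A⁻²) · (kg⁻¹·m⁻²·s⁴·A²) · mol⁻¹ = kg·m²·mol⁻¹.

kg·m²·mol⁻¹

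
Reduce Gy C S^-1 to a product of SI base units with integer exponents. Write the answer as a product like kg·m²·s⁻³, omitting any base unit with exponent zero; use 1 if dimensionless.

kg·m⁴·s⁻⁴·A⁻¹

Gy = J/kg (absorbed dose = energy per mass),
    = m²·s⁻².
C = A·s = s·A (charge = current × time).
S = 1/Ω (conductance is reciprocal resistance),
    = kg⁻¹·m⁻²·s³·A².
So S⁻¹ = kg·m²·s⁻³·A⁻².
Combining: Gy·C·S⁻¹ = (m²·s⁻²) · (s·A) · (kg·m²·s⁻³·A⁻²) = kg·m⁴·s⁻⁴·A⁻¹.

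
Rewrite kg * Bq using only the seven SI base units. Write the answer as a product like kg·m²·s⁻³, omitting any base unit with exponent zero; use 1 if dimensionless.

kg·s⁻¹

Bq = 1/s = s⁻¹ (activity is decays per second).
Combining: kg·Bq = kg · s⁻¹ = kg·s⁻¹.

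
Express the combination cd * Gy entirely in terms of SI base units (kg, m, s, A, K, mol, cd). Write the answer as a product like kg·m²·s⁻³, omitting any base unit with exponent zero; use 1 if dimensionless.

m²·s⁻²·cd

Gy = J/kg (absorbed dose = energy per mass),
    = m²·s⁻².
Combining: cd·Gy = cd · (m²·s⁻²) = m²·s⁻²·cd.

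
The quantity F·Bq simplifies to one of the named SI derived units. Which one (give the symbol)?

F = C/V (capacitance = charge per voltage),
    = A·s/(kg·m²·s⁻³·A⁻¹) (substituting C and V),
    = kg⁻¹·m⁻²·s⁴·A².
Bq = 1/s = s⁻¹ (activity is decays per second).
Combining: F·Bq = (kg⁻¹·m⁻²·s⁴·A²) · s⁻¹ = kg⁻¹·m⁻²·s³·A².
kg⁻¹·m⁻²·s³·A² is the base-SI form of the siemens.

S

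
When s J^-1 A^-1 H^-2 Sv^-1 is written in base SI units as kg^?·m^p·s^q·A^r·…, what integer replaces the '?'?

J = N·m (work = force × distance),
    = kg·m²·s⁻².
So J⁻¹ = kg⁻¹·m⁻²·s².
H = Wb/A (inductance = flux per current),
    = kg·m²·s⁻²·A⁻².
So H⁻² = kg⁻²·m⁻⁴·s⁴·A⁴.
Sv = J/kg (equivalent dose = energy per mass),
    = m²·s⁻².
So Sv⁻¹ = m⁻²·s².
Combining: s·J⁻¹·A⁻¹·H⁻²·Sv⁻¹ = s · (kg⁻¹·m⁻²·s²) · A⁻¹ · (kg⁻²·m⁻⁴·s⁴·A⁴) · (m⁻²·s²) = kg⁻³·m⁻⁸·s⁹·A³.
The exponent of kg is -3.

-3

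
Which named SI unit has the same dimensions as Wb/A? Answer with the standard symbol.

Wb = kg·m²·s⁻²·A⁻¹.
Combining: A⁻¹·Wb = A⁻¹ · (kg·m²·s⁻²·A⁻¹) = kg·m²·s⁻²·A⁻².
kg·m²·s⁻²·A⁻² is the base-SI form of the henry.

H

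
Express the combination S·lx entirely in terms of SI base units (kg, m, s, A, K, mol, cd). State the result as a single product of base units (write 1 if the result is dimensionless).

kg⁻¹·m⁻⁴·s³·A²·cd

S = 1/Ω (conductance is reciprocal resistance),
    = kg⁻¹·m⁻²·s³·A².
lx = lm/m² (illuminance = luminous flux per area),
    = m⁻²·cd.
Combining: S·lx = (kg⁻¹·m⁻²·s³·A²) · (m⁻²·cd) = kg⁻¹·m⁻⁴·s³·A²·cd.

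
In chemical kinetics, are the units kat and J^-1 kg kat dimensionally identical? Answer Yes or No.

No

Left side:
  kat = s⁻¹·mol.
Right side:
  J = N·m (work = force × distance),
      = kg·m²·s⁻².
  So J⁻¹ = kg⁻¹·m⁻²·s².
  kat = mol/s = s⁻¹·mol (catalytic activity).
  Combining: J⁻¹·kg·kat = (kg⁻¹·m⁻²·s²) · kg · (s⁻¹·mol) = m⁻²·s·mol.
Left is s⁻¹·mol; right is m⁻²·s·mol — different.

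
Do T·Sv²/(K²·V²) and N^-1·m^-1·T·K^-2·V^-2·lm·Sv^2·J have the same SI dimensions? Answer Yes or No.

Left side:
  T = Wb/m² (flux density = flux per area),
      = kg·s⁻²·A⁻¹.
  Sv = J/kg (equivalent dose = energy per mass),
      = m²·s⁻².
  So Sv² = m⁴·s⁻⁴.
  V = W/A (potential = power per current),
      = kg·m²·s⁻³·A⁻¹.
  So V⁻² = kg⁻²·m⁻⁴·s⁶·A².
  Combining: K⁻²·T·Sv²·V⁻² = K⁻² · (kg·s⁻²·A⁻¹) · (m⁴·s⁻⁴) · (kg⁻²·m⁻⁴·s⁶·A²) = kg⁻¹·A·K⁻².
Right side:
  N = kg·m/s² = kg·m·s⁻² (force = mass × acceleration).
  So N⁻¹ = kg⁻¹·m⁻¹·s².
  T = Wb/m² (flux density = flux per area),
      = kg·s⁻²·A⁻¹.
  V = W/A (potential = power per current),
      = kg·m²·s⁻³·A⁻¹.
  So V⁻² = kg⁻²·m⁻⁴·s⁶·A².
  lm = cd·sr = cd (luminous flux; sr is dimensionless).
  Sv = J/kg (equivalent dose = energy per mass),
      = m²·s⁻².
  So Sv² = m⁴·s⁻⁴.
  J = N·m (work = force × distance),
      = kg·m²·s⁻².
  Combining: N⁻¹·m⁻¹·T·K⁻²·V⁻²·lm·Sv²·J = (kg⁻¹·m⁻¹·s²) · m⁻¹ · (kg·s⁻²·A⁻¹) · K⁻² · (kg⁻²·m⁻⁴·s⁶·A²) · cd · (m⁴·s⁻⁴) · (kg·m²·s⁻²) = kg⁻¹·A·K⁻²·cd.
Left is kg⁻¹·A·K⁻²; right is kg⁻¹·A·K⁻²·cd — different.

No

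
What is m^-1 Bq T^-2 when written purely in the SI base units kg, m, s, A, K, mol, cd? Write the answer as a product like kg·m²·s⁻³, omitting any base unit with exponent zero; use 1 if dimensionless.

Bq = s⁻¹.
T = kg·s⁻²·A⁻¹.
So T⁻² = kg⁻²·s⁴·A².
Combining: m⁻¹·Bq·T⁻² = m⁻¹ · s⁻¹ · (kg⁻²·s⁴·A²) = kg⁻²·m⁻¹·s³·A².

kg⁻²·m⁻¹·s³·A²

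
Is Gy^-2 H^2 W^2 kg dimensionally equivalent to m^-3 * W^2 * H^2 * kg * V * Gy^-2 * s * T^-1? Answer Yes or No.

No

Left side:
  Gy = m²·s⁻².
  So Gy⁻² = m⁻⁴·s⁴.
  H = kg·m²·s⁻²·A⁻².
  So H² = kg²·m⁴·s⁻⁴·A⁻⁴.
  W = kg·m²·s⁻³.
  So W² = kg²·m⁴·s⁻⁶.
  Combining: Gy⁻²·H²·W²·kg = (m⁻⁴·s⁴) · (kg²·m⁴·s⁻⁴·A⁻⁴) · (kg²·m⁴·s⁻⁶) · kg = kg⁵·m⁴·s⁻⁶·A⁻⁴.
Right side:
  W = J/s (power = energy per time),
      = kg·m²·s⁻³.
  So W² = kg²·m⁴·s⁻⁶.
  H = Wb/A (inductance = flux per current),
      = kg·m²·s⁻²·A⁻².
  So H² = kg²·m⁴·s⁻⁴·A⁻⁴.
  V = W/A (potential = power per current),
      = kg·m²·s⁻³·A⁻¹.
  Gy = J/kg (absorbed dose = energy per mass),
      = m²·s⁻².
  So Gy⁻² = m⁻⁴·s⁴.
  T = Wb/m² (flux density = flux per area),
      = kg·s⁻²·A⁻¹.
  So T⁻¹ = kg⁻¹·s²·A.
  Combining: m⁻³·W²·H²·kg·V·Gy⁻²·s·T⁻¹ = m⁻³ · (kg²·m⁴·s⁻⁶) · (kg²·m⁴·s⁻⁴·A⁻⁴) · kg · (kg·m²·s⁻³·A⁻¹) · (m⁻⁴·s⁴) · s · (kg⁻¹·s²·A) = kg⁵·m³·s⁻⁶·A⁻⁴.
Left is kg⁵·m⁴·s⁻⁶·A⁻⁴; right is kg⁵·m³·s⁻⁶·A⁻⁴ — different.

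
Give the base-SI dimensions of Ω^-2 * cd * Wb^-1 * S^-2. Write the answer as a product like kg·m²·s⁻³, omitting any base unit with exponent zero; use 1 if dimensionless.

kg⁻¹·m⁻²·s²·A·cd

Ω = kg·m²·s⁻³·A⁻².
So Ω⁻² = kg⁻²·m⁻⁴·s⁶·A⁴.
Wb = kg·m²·s⁻²·A⁻¹.
So Wb⁻¹ = kg⁻¹·m⁻²·s²·A.
S = kg⁻¹·m⁻²·s³·A².
So S⁻² = kg²·m⁴·s⁻⁶·A⁻⁴.
Combining: Ω⁻²·cd·Wb⁻¹·S⁻² = (kg⁻²·m⁻⁴·s⁶·A⁴) · cd · (kg⁻¹·m⁻²·s²·A) · (kg²·m⁴·s⁻⁶·A⁻⁴) = kg⁻¹·m⁻²·s²·A·cd.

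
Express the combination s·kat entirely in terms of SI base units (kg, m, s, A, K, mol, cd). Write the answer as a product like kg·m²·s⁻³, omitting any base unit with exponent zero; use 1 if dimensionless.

kat = mol/s = s⁻¹·mol (catalytic activity).
Combining: s·kat = s · (s⁻¹·mol) = mol.

mol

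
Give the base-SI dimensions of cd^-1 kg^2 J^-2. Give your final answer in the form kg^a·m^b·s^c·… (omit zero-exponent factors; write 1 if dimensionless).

m⁻⁴·s⁴·cd⁻¹

J = N·m (work = force × distance),
    = kg·m²·s⁻².
So J⁻² = kg⁻²·m⁻⁴·s⁴.
Combining: cd⁻¹·kg²·J⁻² = cd⁻¹ · kg² · (kg⁻²·m⁻⁴·s⁴) = m⁻⁴·s⁴·cd⁻¹.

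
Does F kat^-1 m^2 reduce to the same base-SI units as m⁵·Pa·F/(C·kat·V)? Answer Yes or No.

Left side:
  F = C/V (capacitance = charge per voltage),
      = A·s/(kg·m²·s⁻³·A⁻¹) (substituting C and V),
      = kg⁻¹·m⁻²·s⁴·A².
  kat = mol/s = s⁻¹·mol (catalytic activity).
  So kat⁻¹ = s·mol⁻¹.
  Combining: F·kat⁻¹·m² = (kg⁻¹·m⁻²·s⁴·A²) · (s·mol⁻¹) · m² = kg⁻¹·s⁵·A²·mol⁻¹.
Right side:
  Pa = N/m² (pressure = force per area),
      = kg·m⁻¹·s⁻².
  F = C/V (capacitance = charge per voltage),
      = A·s/(kg·m²·s⁻³·A⁻¹) (substituting C and V),
      = kg⁻¹·m⁻²·s⁴·A².
  C = A·s = s·A (charge = current × time).
  So C⁻¹ = s⁻¹·A⁻¹.
  kat = mol/s = s⁻¹·mol (catalytic activity).
  So kat⁻¹ = s·mol⁻¹.
  V = W/A (potential = power per current),
      = kg·m²·s⁻³·A⁻¹.
  So V⁻¹ = kg⁻¹·m⁻²·s³·A.
  Combining: m⁵·Pa·F·C⁻¹·kat⁻¹·V⁻¹ = m⁵ · (kg·m⁻¹·s⁻²) · (kg⁻¹·m⁻²·s⁴·A²) · (s⁻¹·A⁻¹) · (s·mol⁻¹) · (kg⁻¹·m⁻²·s³·A) = kg⁻¹·s⁵·A²·mol⁻¹.
Both reduce to kg⁻¹·s⁵·A²·mol⁻¹.

Yes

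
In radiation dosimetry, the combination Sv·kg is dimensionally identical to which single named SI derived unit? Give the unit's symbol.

Sv = J/kg (equivalent dose = energy per mass),
    = m²·s⁻².
Combining: Sv·kg = (m²·s⁻²) · kg = kg·m²·s⁻².
kg·m²·s⁻² is the base-SI form of the joule.

J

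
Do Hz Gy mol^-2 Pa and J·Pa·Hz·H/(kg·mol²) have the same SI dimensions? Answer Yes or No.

Left side:
  Hz = s⁻¹.
  Gy = m²·s⁻².
  Pa = kg·m⁻¹·s⁻².
  Combining: Hz·Gy·mol⁻²·Pa = s⁻¹ · (m²·s⁻²) · mol⁻² · (kg·m⁻¹·s⁻²) = kg·m·s⁻⁵·mol⁻².
Right side:
  J = N·m (work = force × distance),
      = kg·m²·s⁻².
  Pa = N/m² (pressure = force per area),
      = kg·m⁻¹·s⁻².
  Hz = 1/s = s⁻¹ (frequency is cycles per second).
  H = Wb/A (inductance = flux per current),
      = kg·m²·s⁻²·A⁻².
  Combining: J·kg⁻¹·mol⁻²·Pa·Hz·H = (kg·m²·s⁻²) · kg⁻¹ · mol⁻² · (kg·m⁻¹·s⁻²) · s⁻¹ · (kg·m²·s⁻²·A⁻²) = kg²·m³·s⁻⁷·A⁻²·mol⁻².
Left is kg·m·s⁻⁵·mol⁻²; right is kg²·m³·s⁻⁷·A⁻²·mol⁻² — different.

No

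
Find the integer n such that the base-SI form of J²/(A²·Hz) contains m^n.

J = kg·m²·s⁻².
So J² = kg²·m⁴·s⁻⁴.
Hz = s⁻¹.
So Hz⁻¹ = s.
Combining: A⁻²·J²·Hz⁻¹ = A⁻² · (kg²·m⁴·s⁻⁴) · s = kg²·m⁴·s⁻³·A⁻².
The exponent of m is 4.

4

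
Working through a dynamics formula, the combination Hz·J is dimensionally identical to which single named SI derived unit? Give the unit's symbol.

Hz = 1/s = s⁻¹ (frequency is cycles per second).
J = N·m (work = force × distance),
    = kg·m²·s⁻².
Combining: Hz·J = s⁻¹ · (kg·m²·s⁻²) = kg·m²·s⁻³.
kg·m²·s⁻³ is the base-SI form of the watt.

W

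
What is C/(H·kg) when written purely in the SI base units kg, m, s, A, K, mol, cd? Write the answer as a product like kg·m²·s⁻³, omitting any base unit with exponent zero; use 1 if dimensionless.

C = s·A.
H = kg·m²·s⁻²·A⁻².
So H⁻¹ = kg⁻¹·m⁻²·s²·A².
Combining: C·H⁻¹·kg⁻¹ = (s·A) · (kg⁻¹·m⁻²·s²·A²) · kg⁻¹ = kg⁻²·m⁻²·s³·A³.

kg⁻²·m⁻²·s³·A³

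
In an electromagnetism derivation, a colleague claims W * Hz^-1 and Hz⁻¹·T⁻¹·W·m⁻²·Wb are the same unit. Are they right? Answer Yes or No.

Yes

Left side:
  W = kg·m²·s⁻³.
  Hz = s⁻¹.
  So Hz⁻¹ = s.
  Combining: W·Hz⁻¹ = (kg·m²·s⁻³) · s = kg·m²·s⁻².
Right side:
  Hz = 1/s = s⁻¹ (frequency is cycles per second).
  So Hz⁻¹ = s.
  T = Wb/m² (flux density = flux per area),
      = kg·s⁻²·A⁻¹.
  So T⁻¹ = kg⁻¹·s²·A.
  W = J/s (power = energy per time),
      = kg·m²·s⁻³.
  Wb = V·s (flux: a volt is a weber per second),
      = kg·m²·s⁻²·A⁻¹.
  Combining: Hz⁻¹·T⁻¹·W·m⁻²·Wb = s · (kg⁻¹·s²·A) · (kg·m²·s⁻³) · m⁻² · (kg·m²·s⁻²·A⁻¹) = kg·m²·s⁻².
Both reduce to kg·m²·s⁻².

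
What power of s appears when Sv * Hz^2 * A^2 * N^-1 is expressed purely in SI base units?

Sv = J/kg (equivalent dose = energy per mass),
    = m²·s⁻².
Hz = 1/s = s⁻¹ (frequency is cycles per second).
So Hz² = s⁻².
N = kg·m/s² = kg·m·s⁻² (force = mass × acceleration).
So N⁻¹ = kg⁻¹·m⁻¹·s².
Combining: Sv·Hz²·A²·N⁻¹ = (m²·s⁻²) · s⁻² · A² · (kg⁻¹·m⁻¹·s²) = kg⁻¹·m·s⁻²·A².
The exponent of s is -2.

-2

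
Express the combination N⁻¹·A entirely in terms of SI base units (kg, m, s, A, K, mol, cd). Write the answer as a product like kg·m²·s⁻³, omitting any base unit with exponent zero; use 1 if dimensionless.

kg⁻¹·m⁻¹·s²·A

N = kg·m/s² = kg·m·s⁻² (force = mass × acceleration).
So N⁻¹ = kg⁻¹·m⁻¹·s².
Combining: N⁻¹·A = (kg⁻¹·m⁻¹·s²) · A = kg⁻¹·m⁻¹·s²·A.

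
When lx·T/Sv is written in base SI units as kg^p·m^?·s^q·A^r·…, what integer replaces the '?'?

Sv = J/kg (equivalent dose = energy per mass),
    = m²·s⁻².
So Sv⁻¹ = m⁻²·s².
lx = lm/m² (illuminance = luminous flux per area),
    = m⁻²·cd.
T = Wb/m² (flux density = flux per area),
    = kg·s⁻²·A⁻¹.
Combining: Sv⁻¹·lx·T = (m⁻²·s²) · (m⁻²·cd) · (kg·s⁻²·A⁻¹) = kg·m⁻⁴·A⁻¹·cd.
The exponent of m is -4.

-4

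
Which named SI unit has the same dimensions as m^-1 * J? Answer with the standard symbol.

J = kg·m²·s⁻².
Combining: m⁻¹·J = m⁻¹ · (kg·m²·s⁻²) = kg·m·s⁻².
kg·m·s⁻² is the base-SI form of the newton.

N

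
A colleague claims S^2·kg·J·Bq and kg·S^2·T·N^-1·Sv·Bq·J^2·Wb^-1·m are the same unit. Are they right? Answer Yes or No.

Left side:
  S = 1/Ω (conductance is reciprocal resistance),
      = kg⁻¹·m⁻²·s³·A².
  So S² = kg⁻²·m⁻⁴·s⁶·A⁴.
  J = N·m (work = force × distance),
      = kg·m²·s⁻².
  Bq = 1/s = s⁻¹ (activity is decays per second).
  Combining: S²·kg·J·Bq = (kg⁻²·m⁻⁴·s⁶·A⁴) · kg · (kg·m²·s⁻²) · s⁻¹ = m⁻²·s³·A⁴.
Right side:
  S = 1/Ω (conductance is reciprocal resistance),
      = kg⁻¹·m⁻²·s³·A².
  So S² = kg⁻²·m⁻⁴·s⁶·A⁴.
  T = Wb/m² (flux density = flux per area),
      = kg·s⁻²·A⁻¹.
  N = kg·m/s² = kg·m·s⁻² (force = mass × acceleration).
  So N⁻¹ = kg⁻¹·m⁻¹·s².
  Sv = J/kg (equivalent dose = energy per mass),
      = m²·s⁻².
  Bq = 1/s = s⁻¹ (activity is decays per second).
  J = N·m (work = force × distance),
      = kg·m²·s⁻².
  So J² = kg²·m⁴·s⁻⁴.
  Wb = V·s (flux: a volt is a weber per second),
      = kg·m²·s⁻²·A⁻¹.
  So Wb⁻¹ = kg⁻¹·m⁻²·s²·A.
  Combining: kg·S²·T·N⁻¹·Sv·Bq·J²·Wb⁻¹·m = kg · (kg⁻²·m⁻⁴·s⁶·A⁴) · (kg·s⁻²·A⁻¹) · (kg⁻¹·m⁻¹·s²) · (m²·s⁻²) · s⁻¹ · (kg²·m⁴·s⁻⁴) · (kg⁻¹·m⁻²·s²·A) · m = s·A⁴.
Left is m⁻²·s³·A⁴; right is s·A⁴ — different.

No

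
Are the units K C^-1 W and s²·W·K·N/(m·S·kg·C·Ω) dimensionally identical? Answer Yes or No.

Left side:
  C = A·s = s·A (charge = current × time).
  So C⁻¹ = s⁻¹·A⁻¹.
  W = J/s (power = energy per time),
      = kg·m²·s⁻³.
  Combining: K·C⁻¹·W = K · (s⁻¹·A⁻¹) · (kg·m²·s⁻³) = kg·m²·s⁻⁴·A⁻¹·K.
Right side:
  W = J/s (power = energy per time),
      = kg·m²·s⁻³.
  S = 1/Ω (conductance is reciprocal resistance),
      = kg⁻¹·m⁻²·s³·A².
  So S⁻¹ = kg·m²·s⁻³·A⁻².
  C = A·s = s·A (charge = current × time).
  So C⁻¹ = s⁻¹·A⁻¹.
  Ω = V/A (resistance = voltage per current),
      = kg·m²·s⁻³·A⁻².
  So Ω⁻¹ = kg⁻¹·m⁻²·s³·A².
  N = kg·m/s² = kg·m·s⁻² (force = mass × acceleration).
  Combining: s²·W·m⁻¹·K·S⁻¹·kg⁻¹·C⁻¹·Ω⁻¹·N = s² · (kg·m²·s⁻³) · m⁻¹ · K · (kg·m²·s⁻³·A⁻²) · kg⁻¹ · (s⁻¹·A⁻¹) · (kg⁻¹·m⁻²·s³·A²) · (kg·m·s⁻²) = kg·m²·s⁻⁴·A⁻¹·K.
Both reduce to kg·m²·s⁻⁴·A⁻¹·K.

Yes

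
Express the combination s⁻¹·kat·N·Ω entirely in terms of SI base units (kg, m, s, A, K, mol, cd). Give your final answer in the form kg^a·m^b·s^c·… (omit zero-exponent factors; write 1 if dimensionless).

kat = s⁻¹·mol.
N = kg·m·s⁻².
Ω = kg·m²·s⁻³·A⁻².
Combining: s⁻¹·kat·N·Ω = s⁻¹ · (s⁻¹·mol) · (kg·m·s⁻²) · (kg·m²·s⁻³·A⁻²) = kg²·m³·s⁻⁷·A⁻²·mol.

kg²·m³·s⁻⁷·A⁻²·mol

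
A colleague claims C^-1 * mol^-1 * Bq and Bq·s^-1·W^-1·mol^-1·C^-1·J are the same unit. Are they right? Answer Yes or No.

Yes

Left side:
  C = s·A.
  So C⁻¹ = s⁻¹·A⁻¹.
  Bq = s⁻¹.
  Combining: C⁻¹·mol⁻¹·Bq = (s⁻¹·A⁻¹) · mol⁻¹ · s⁻¹ = s⁻²·A⁻¹·mol⁻¹.
Right side:
  Bq = 1/s = s⁻¹ (activity is decays per second).
  W = J/s (power = energy per time),
      = kg·m²·s⁻³.
  So W⁻¹ = kg⁻¹·m⁻²·s³.
  C = A·s = s·A (charge = current × time).
  So C⁻¹ = s⁻¹·A⁻¹.
  J = N·m (work = force × distance),
      = kg·m²·s⁻².
  Combining: Bq·s⁻¹·W⁻¹·mol⁻¹·C⁻¹·J = s⁻¹ · s⁻¹ · (kg⁻¹·m⁻²·s³) · mol⁻¹ · (s⁻¹·A⁻¹) · (kg·m²·s⁻²) = s⁻²·A⁻¹·mol⁻¹.
Both reduce to s⁻²·A⁻¹·mol⁻¹.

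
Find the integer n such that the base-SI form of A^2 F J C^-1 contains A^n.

3

F = C/V (capacitance = charge per voltage),
    = A·s/(kg·m²·s⁻³·A⁻¹) (substituting C and V),
    = kg⁻¹·m⁻²·s⁴·A².
J = N·m (work = force × distance),
    = kg·m²·s⁻².
C = A·s = s·A (charge = current × time).
So C⁻¹ = s⁻¹·A⁻¹.
Combining: A²·F·J·C⁻¹ = A² · (kg⁻¹·m⁻²·s⁴·A²) · (kg·m²·s⁻²) · (s⁻¹·A⁻¹) = s·A³.
The exponent of A is 3.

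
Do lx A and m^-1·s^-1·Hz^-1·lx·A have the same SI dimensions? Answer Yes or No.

Left side:
  lx = lm/m² (illuminance = luminous flux per area),
      = m⁻²·cd.
  Combining: lx·A = (m⁻²·cd) · A = m⁻²·A·cd.
Right side:
  Hz = 1/s = s⁻¹ (frequency is cycles per second).
  So Hz⁻¹ = s.
  lx = lm/m² (illuminance = luminous flux per area),
      = m⁻²·cd.
  Combining: m⁻¹·s⁻¹·Hz⁻¹·lx·A = m⁻¹ · s⁻¹ · s · (m⁻²·cd) · A = m⁻³·A·cd.
Left is m⁻²·A·cd; right is m⁻³·A·cd — different.

No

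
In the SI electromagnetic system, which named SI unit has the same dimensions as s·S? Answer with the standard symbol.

F

S = 1/Ω (conductance is reciprocal resistance),
    = kg⁻¹·m⁻²·s³·A².
Combining: s·S = s · (kg⁻¹·m⁻²·s³·A²) = kg⁻¹·m⁻²·s⁴·A².
kg⁻¹·m⁻²·s⁴·A² is the base-SI form of the farad.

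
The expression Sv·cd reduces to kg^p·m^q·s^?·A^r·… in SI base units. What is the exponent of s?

Sv = m²·s⁻².
Combining: Sv·cd = (m²·s⁻²) · cd = m²·s⁻²·cd.
The exponent of s is -2.

-2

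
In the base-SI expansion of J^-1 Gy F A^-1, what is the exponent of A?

J = kg·m²·s⁻².
So J⁻¹ = kg⁻¹·m⁻²·s².
Gy = m²·s⁻².
F = kg⁻¹·m⁻²·s⁴·A².
Combining: J⁻¹·Gy·F·A⁻¹ = (kg⁻¹·m⁻²·s²) · (m²·s⁻²) · (kg⁻¹·m⁻²·s⁴·A²) · A⁻¹ = kg⁻²·m⁻²·s⁴·A.
The exponent of A is 1.

1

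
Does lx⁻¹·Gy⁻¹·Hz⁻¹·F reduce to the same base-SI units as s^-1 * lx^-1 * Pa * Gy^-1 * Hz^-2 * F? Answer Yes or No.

No

Left side:
  lx = lm/m² (illuminance = luminous flux per area),
      = m⁻²·cd.
  So lx⁻¹ = m²·cd⁻¹.
  Gy = J/kg (absorbed dose = energy per mass),
      = m²·s⁻².
  So Gy⁻¹ = m⁻²·s².
  Hz = 1/s = s⁻¹ (frequency is cycles per second).
  So Hz⁻¹ = s.
  F = C/V (capacitance = charge per voltage),
      = A·s/(kg·m²·s⁻³·A⁻¹) (substituting C and V),
      = kg⁻¹·m⁻²·s⁴·A².
  Combining: lx⁻¹·Gy⁻¹·Hz⁻¹·F = (m²·cd⁻¹) · (m⁻²·s²) · s · (kg⁻¹·m⁻²·s⁴·A²) = kg⁻¹·m⁻²·s⁷·A²·cd⁻¹.
Right side:
  lx = lm/m² (illuminance = luminous flux per area),
      = m⁻²·cd.
  So lx⁻¹ = m²·cd⁻¹.
  Pa = N/m² (pressure = force per area),
      = kg·m⁻¹·s⁻².
  Gy = J/kg (absorbed dose = energy per mass),
      = m²·s⁻².
  So Gy⁻¹ = m⁻²·s².
  Hz = 1/s = s⁻¹ (frequency is cycles per second).
  So Hz⁻² = s².
  F = C/V (capacitance = charge per voltage),
      = A·s/(kg·m²·s⁻³·A⁻¹) (substituting C and V),
      = kg⁻¹·m⁻²·s⁴·A².
  Combining: s⁻¹·lx⁻¹·Pa·Gy⁻¹·Hz⁻²·F = s⁻¹ · (m²·cd⁻¹) · (kg·m⁻¹·s⁻²) · (m⁻²·s²) · s² · (kg⁻¹·m⁻²·s⁴·A²) = m⁻³·s⁵·A²·cd⁻¹.
Left is kg⁻¹·m⁻²·s⁷·A²·cd⁻¹; right is m⁻³·s⁵·A²·cd⁻¹ — different.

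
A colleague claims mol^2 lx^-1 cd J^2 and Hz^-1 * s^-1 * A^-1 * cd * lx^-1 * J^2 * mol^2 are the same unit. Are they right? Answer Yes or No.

Left side:
  lx = lm/m² (illuminance = luminous flux per area),
      = m⁻²·cd.
  So lx⁻¹ = m²·cd⁻¹.
  J = N·m (work = force × distance),
      = kg·m²·s⁻².
  So J² = kg²·m⁴·s⁻⁴.
  Combining: mol²·lx⁻¹·cd·J² = mol² · (m²·cd⁻¹) · cd · (kg²·m⁴·s⁻⁴) = kg²·m⁶·s⁻⁴·mol².
Right side:
  Hz = 1/s = s⁻¹ (frequency is cycles per second).
  So Hz⁻¹ = s.
  lx = lm/m² (illuminance = luminous flux per area),
      = m⁻²·cd.
  So lx⁻¹ = m²·cd⁻¹.
  J = N·m (work = force × distance),
      = kg·m²·s⁻².
  So J² = kg²·m⁴·s⁻⁴.
  Combining: Hz⁻¹·s⁻¹·A⁻¹·cd·lx⁻¹·J²·mol² = s · s⁻¹ · A⁻¹ · cd · (m²·cd⁻¹) · (kg²·m⁴·s⁻⁴) · mol² = kg²·m⁶·s⁻⁴·A⁻¹·mol².
Left is kg²·m⁶·s⁻⁴·mol²; right is kg²·m⁶·s⁻⁴·A⁻¹·mol² — different.

No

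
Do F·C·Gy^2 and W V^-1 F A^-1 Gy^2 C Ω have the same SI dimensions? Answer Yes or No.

No

Left side:
  F = kg⁻¹·m⁻²·s⁴·A².
  C = s·A.
  Gy = m²·s⁻².
  So Gy² = m⁴·s⁻⁴.
  Combining: F·C·Gy² = (kg⁻¹·m⁻²·s⁴·A²) · (s·A) · (m⁴·s⁻⁴) = kg⁻¹·m²·s·A³.
Right side:
  W = kg·m²·s⁻³.
  V = kg·m²·s⁻³·A⁻¹.
  So V⁻¹ = kg⁻¹·m⁻²·s³·A.
  F = kg⁻¹·m⁻²·s⁴·A².
  Gy = m²·s⁻².
  So Gy² = m⁴·s⁻⁴.
  C = s·A.
  Ω = kg·m²·s⁻³·A⁻².
  Combining: W·V⁻¹·F·A⁻¹·Gy²·C·Ω = (kg·m²·s⁻³) · (kg⁻¹·m⁻²·s³·A) · (kg⁻¹·m⁻²·s⁴·A²) · A⁻¹ · (m⁴·s⁻⁴) · (s·A) · (kg·m²·s⁻³·A⁻²) = m⁴·s⁻²·A.
Left is kg⁻¹·m²·s·A³; right is m⁴·s⁻²·A — different.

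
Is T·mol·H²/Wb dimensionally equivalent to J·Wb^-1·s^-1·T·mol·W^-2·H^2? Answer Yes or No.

No

Left side:
  T = Wb/m² (flux density = flux per area),
      = kg·s⁻²·A⁻¹.
  Wb = V·s (flux: a volt is a weber per second),
      = kg·m²·s⁻²·A⁻¹.
  So Wb⁻¹ = kg⁻¹·m⁻²·s²·A.
  H = Wb/A (inductance = flux per current),
      = kg·m²·s⁻²·A⁻².
  So H² = kg²·m⁴·s⁻⁴·A⁻⁴.
  Combining: T·mol·Wb⁻¹·H² = (kg·s⁻²·A⁻¹) · mol · (kg⁻¹·m⁻²·s²·A) · (kg²·m⁴·s⁻⁴·A⁻⁴) = kg²·m²·s⁻⁴·A⁻⁴·mol.
Right side:
  J = N·m (work = force × distance),
      = kg·m²·s⁻².
  Wb = V·s (flux: a volt is a weber per second),
      = kg·m²·s⁻²·A⁻¹.
  So Wb⁻¹ = kg⁻¹·m⁻²·s²·A.
  T = Wb/m² (flux density = flux per area),
      = kg·s⁻²·A⁻¹.
  W = J/s (power = energy per time),
      = kg·m²·s⁻³.
  So W⁻² = kg⁻²·m⁻⁴·s⁶.
  H = Wb/A (inductance = flux per current),
      = kg·m²·s⁻²·A⁻².
  So H² = kg²·m⁴·s⁻⁴·A⁻⁴.
  Combining: J·Wb⁻¹·s⁻¹·T·mol·W⁻²·H² = (kg·m²·s⁻²) · (kg⁻¹·m⁻²·s²·A) · s⁻¹ · (kg·s⁻²·A⁻¹) · mol · (kg⁻²·m⁻⁴·s⁶) · (kg²·m⁴·s⁻⁴·A⁻⁴) = kg·s⁻¹·A⁻⁴·mol.
Left is kg²·m²·s⁻⁴·A⁻⁴·mol; right is kg·s⁻¹·A⁻⁴·mol — different.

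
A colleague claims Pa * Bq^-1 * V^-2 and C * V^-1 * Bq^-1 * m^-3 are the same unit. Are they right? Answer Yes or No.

Yes

Left side:
  Pa = kg·m⁻¹·s⁻².
  Bq = s⁻¹.
  So Bq⁻¹ = s.
  V = kg·m²·s⁻³·A⁻¹.
  So V⁻² = kg⁻²·m⁻⁴·s⁶·A².
  Combining: Pa·Bq⁻¹·V⁻² = (kg·m⁻¹·s⁻²) · s · (kg⁻²·m⁻⁴·s⁶·A²) = kg⁻¹·m⁻⁵·s⁵·A².
Right side:
  C = s·A.
  V = kg·m²·s⁻³·A⁻¹.
  So V⁻¹ = kg⁻¹·m⁻²·s³·A.
  Bq = s⁻¹.
  So Bq⁻¹ = s.
  Combining: C·V⁻¹·Bq⁻¹·m⁻³ = (s·A) · (kg⁻¹·m⁻²·s³·A) · s · m⁻³ = kg⁻¹·m⁻⁵·s⁵·A².
Both reduce to kg⁻¹·m⁻⁵·s⁵·A².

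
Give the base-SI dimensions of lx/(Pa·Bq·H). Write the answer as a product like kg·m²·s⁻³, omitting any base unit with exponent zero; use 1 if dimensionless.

Pa = N/m² (pressure = force per area),
    = kg·m⁻¹·s⁻².
So Pa⁻¹ = kg⁻¹·m·s².
lx = lm/m² (illuminance = luminous flux per area),
    = m⁻²·cd.
Bq = 1/s = s⁻¹ (activity is decays per second).
So Bq⁻¹ = s.
H = Wb/A (inductance = flux per current),
    = kg·m²·s⁻²·A⁻².
So H⁻¹ = kg⁻¹·m⁻²·s²·A².
Combining: Pa⁻¹·lx·Bq⁻¹·H⁻¹ = (kg⁻¹·m·s²) · (m⁻²·cd) · s · (kg⁻¹·m⁻²·s²·A²) = kg⁻²·m⁻³·s⁵·A²·cd.

kg⁻²·m⁻³·s⁵·A²·cd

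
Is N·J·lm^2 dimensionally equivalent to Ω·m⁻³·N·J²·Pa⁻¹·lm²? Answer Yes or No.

Left side:
  N = kg·m·s⁻².
  J = kg·m²·s⁻².
  lm = cd.
  So lm² = cd².
  Combining: N·J·lm² = (kg·m·s⁻²) · (kg·m²·s⁻²) · cd² = kg²·m³·s⁻⁴·cd².
Right side:
  Ω = V/A (resistance = voltage per current),
      = kg·m²·s⁻³·A⁻².
  N = kg·m/s² = kg·m·s⁻² (force = mass × acceleration).
  J = N·m (work = force × distance),
      = kg·m²·s⁻².
  So J² = kg²·m⁴·s⁻⁴.
  Pa = N/m² (pressure = force per area),
      = kg·m⁻¹·s⁻².
  So Pa⁻¹ = kg⁻¹·m·s².
  lm = cd·sr = cd (luminous flux; sr is dimensionless).
  So lm² = cd².
  Combining: Ω·m⁻³·N·J²·Pa⁻¹·lm² = (kg·m²·s⁻³·A⁻²) · m⁻³ · (kg·m·s⁻²) · (kg²·m⁴·s⁻⁴) · (kg⁻¹·m·s²) · cd² = kg³·m⁵·s⁻⁷·A⁻²·cd².
Left is kg²·m³·s⁻⁴·cd²; right is kg³·m⁵·s⁻⁷·A⁻²·cd² — different.

No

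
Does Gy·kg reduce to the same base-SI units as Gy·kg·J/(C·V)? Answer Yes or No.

Yes

Left side:
  Gy = J/kg (absorbed dose = energy per mass),
      = m²·s⁻².
  Combining: Gy·kg = (m²·s⁻²) · kg = kg·m²·s⁻².
Right side:
  C = A·s = s·A (charge = current × time).
  So C⁻¹ = s⁻¹·A⁻¹.
  Gy = J/kg (absorbed dose = energy per mass),
      = m²·s⁻².
  V = W/A (potential = power per current),
      = kg·m²·s⁻³·A⁻¹.
  So V⁻¹ = kg⁻¹·m⁻²·s³·A.
  J = N·m (work = force × distance),
      = kg·m²·s⁻².
  Combining: C⁻¹·Gy·kg·V⁻¹·J = (s⁻¹·A⁻¹) · (m²·s⁻²) · kg · (kg⁻¹·m⁻²·s³·A) · (kg·m²·s⁻²) = kg·m²·s⁻².
Both reduce to kg·m²·s⁻².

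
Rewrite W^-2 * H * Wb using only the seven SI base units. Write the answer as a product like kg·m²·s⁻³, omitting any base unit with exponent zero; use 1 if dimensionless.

W = kg·m²·s⁻³.
So W⁻² = kg⁻²·m⁻⁴·s⁶.
H = kg·m²·s⁻²·A⁻².
Wb = kg·m²·s⁻²·A⁻¹.
Combining: W⁻²·H·Wb = (kg⁻²·m⁻⁴·s⁶) · (kg·m²·s⁻²·A⁻²) · (kg·m²·s⁻²·A⁻¹) = s²·A⁻³.

s²·A⁻³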